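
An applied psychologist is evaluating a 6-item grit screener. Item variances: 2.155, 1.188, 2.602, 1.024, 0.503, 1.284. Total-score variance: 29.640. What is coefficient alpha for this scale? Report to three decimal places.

Σσᵢ² = 2.155 + 1.188 + 2.602 + 1.024 + 0.503 + 1.284 = 8.756
α = (k/(k−1))·(1 − Σσᵢ²/σ²_T) = (6/5)·(1 − 8.756/29.640) = 0.846

coefficient alpha = 0.846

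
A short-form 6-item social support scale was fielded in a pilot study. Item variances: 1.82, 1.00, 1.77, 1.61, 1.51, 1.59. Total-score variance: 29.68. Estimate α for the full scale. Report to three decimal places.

Σσ²ᵢ = 1.82 + 1.00 + 1.77 + 1.61 + 1.51 + 1.59 = 9.30
α = (k/(k−1))·(1 − Σσ²ᵢ/σ²_total) = (6/5)·(1 − 9.30/29.68) = 0.824

α = 0.824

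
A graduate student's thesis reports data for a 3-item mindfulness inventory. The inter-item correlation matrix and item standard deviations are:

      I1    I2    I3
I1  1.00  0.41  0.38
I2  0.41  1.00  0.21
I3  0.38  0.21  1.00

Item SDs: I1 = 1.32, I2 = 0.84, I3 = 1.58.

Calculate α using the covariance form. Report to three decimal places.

α = 0.572

Σσ²ᵢ = 1.32² + 0.84² + 1.58² = 4.9444
Covariances σ_ij = r_ij · s_i · s_j:
  σ(I1,I2) = 0.41 × 1.32 × 0.84 = 0.4546
  σ(I1,I3) = 0.38 × 1.32 × 1.58 = 0.7925
  σ(I2,I3) = 0.21 × 0.84 × 1.58 = 0.2787
σ²_T = Σσ²ᵢ + 2·Σσ_ij = 4.9444 + 2 × 1.5258 = 7.9960
α = (3/2)·(1 − 4.9444/7.9960) = 0.572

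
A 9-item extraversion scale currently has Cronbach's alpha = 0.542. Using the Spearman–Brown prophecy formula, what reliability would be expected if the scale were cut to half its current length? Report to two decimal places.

predicted reliability = 0.37

Length factor m = 1/2
α' = m·α / (1 − (1−m)·α)
   = 1/2 × 0.542 / (1 − (1 − 1/2) × 0.542)
   = 0.2710 / 0.7290 = 0.37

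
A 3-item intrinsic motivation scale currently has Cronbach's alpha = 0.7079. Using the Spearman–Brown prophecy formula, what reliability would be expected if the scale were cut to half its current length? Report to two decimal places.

Length factor m = 1/2
α' = m·α / (1 − (1−m)·α)
   = 1/2 × 0.7079 / (1 − (1 − 1/2) × 0.7079)
   = 0.3539 / 0.6461 = 0.55

predicted reliability = 0.55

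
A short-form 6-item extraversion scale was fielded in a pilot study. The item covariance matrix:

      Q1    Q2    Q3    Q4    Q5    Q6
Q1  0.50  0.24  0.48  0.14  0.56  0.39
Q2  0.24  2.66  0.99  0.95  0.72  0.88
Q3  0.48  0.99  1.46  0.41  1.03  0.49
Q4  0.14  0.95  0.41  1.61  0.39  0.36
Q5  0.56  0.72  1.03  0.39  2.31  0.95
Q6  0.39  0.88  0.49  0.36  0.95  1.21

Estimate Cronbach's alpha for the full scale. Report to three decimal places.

α = 0.778

sum of item variances = 0.50 + 2.66 + 1.46 + 1.61 + 2.31 + 1.21 = 9.75
Sum of off-diagonal covariances = 8.98
σ²_T = 9.75 + 2 × 8.98 = 27.71
α = (k/(k−1))·(1 − sum of item variances/σ²_T) = (6/5)·(1 − 9.75/27.71) = 0.778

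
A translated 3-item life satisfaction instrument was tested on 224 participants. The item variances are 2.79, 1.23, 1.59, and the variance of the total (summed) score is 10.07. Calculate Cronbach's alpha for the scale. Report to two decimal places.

α = 0.66

Σσᵢ² = 2.79 + 1.23 + 1.59 = 5.61
α = (k/(k−1))·(1 − Σσᵢ²/total variance) = (3/2)·(1 − 5.61/10.07) = 0.66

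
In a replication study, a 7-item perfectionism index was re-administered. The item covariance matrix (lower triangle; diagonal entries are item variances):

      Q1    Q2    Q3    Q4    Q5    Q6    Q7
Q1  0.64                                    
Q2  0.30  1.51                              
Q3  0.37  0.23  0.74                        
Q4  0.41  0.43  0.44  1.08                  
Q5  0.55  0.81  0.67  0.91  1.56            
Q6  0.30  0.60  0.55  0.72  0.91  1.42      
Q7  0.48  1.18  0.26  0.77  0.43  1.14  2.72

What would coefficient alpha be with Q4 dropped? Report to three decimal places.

α = 0.806

Remaining items: Q1, Q2, Q3, Q5, Q6, Q7 (k = 6).
sum of item variances = 0.64 + 1.51 + 0.74 + 1.56 + 1.42 + 2.72 = 8.59
σ²_T = 8.59 + 2 × 8.78 = 26.15
α (item deleted) = (6/5)·(1 − 8.59/26.15) = 0.806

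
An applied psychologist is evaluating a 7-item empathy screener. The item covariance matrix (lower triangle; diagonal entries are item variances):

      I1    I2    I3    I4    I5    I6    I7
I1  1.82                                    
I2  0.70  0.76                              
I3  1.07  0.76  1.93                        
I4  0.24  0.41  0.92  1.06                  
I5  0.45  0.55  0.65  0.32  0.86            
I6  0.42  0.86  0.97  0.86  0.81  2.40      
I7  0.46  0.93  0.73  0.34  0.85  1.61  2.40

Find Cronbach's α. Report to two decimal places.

sum of item variances = 1.82 + 0.76 + 1.93 + 1.06 + 0.86 + 2.40 + 2.40 = 11.23
Sum of the distinct covariances = 14.91
Var(T) = 11.23 + 2 × 14.91 = 41.05
α = (k/(k−1))·(1 − sum of item variances/Var(T)) = (7/6)·(1 − 11.23/41.05) = 0.85

Cronbach's α = 0.85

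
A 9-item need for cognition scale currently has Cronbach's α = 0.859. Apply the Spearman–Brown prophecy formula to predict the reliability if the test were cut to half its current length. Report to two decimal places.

predicted reliability = 0.75

Length factor m = 1/2
α' = m·α / (1 − (1−m)·α)
   = 1/2 × 0.859 / (1 − (1 − 1/2) × 0.859)
   = 0.4295 / 0.5705 = 0.75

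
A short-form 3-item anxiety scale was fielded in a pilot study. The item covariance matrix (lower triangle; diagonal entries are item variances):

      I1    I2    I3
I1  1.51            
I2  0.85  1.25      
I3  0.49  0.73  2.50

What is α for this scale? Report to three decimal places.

sum of item variances = 1.51 + 1.25 + 2.50 = 5.26
Σ_{i<j} σ_ij = 2.07
total variance = 5.26 + 2 × 2.07 = 9.40
α = (k/(k−1))·(1 − sum of item variances/total variance) = (3/2)·(1 − 5.26/9.40) = 0.661

α = 0.661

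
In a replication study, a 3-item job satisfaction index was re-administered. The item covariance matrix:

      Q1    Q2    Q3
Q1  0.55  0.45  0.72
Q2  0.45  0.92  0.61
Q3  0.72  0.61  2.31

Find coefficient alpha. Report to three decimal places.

coefficient alpha = 0.728

Σσ²ᵢ = 0.55 + 0.92 + 2.31 = 3.78
Sum of off-diagonal covariances = 1.78
Var(T) = 3.78 + 2 × 1.78 = 7.34
α = (k/(k−1))·(1 − Σσ²ᵢ/Var(T)) = (3/2)·(1 − 3.78/7.34) = 0.728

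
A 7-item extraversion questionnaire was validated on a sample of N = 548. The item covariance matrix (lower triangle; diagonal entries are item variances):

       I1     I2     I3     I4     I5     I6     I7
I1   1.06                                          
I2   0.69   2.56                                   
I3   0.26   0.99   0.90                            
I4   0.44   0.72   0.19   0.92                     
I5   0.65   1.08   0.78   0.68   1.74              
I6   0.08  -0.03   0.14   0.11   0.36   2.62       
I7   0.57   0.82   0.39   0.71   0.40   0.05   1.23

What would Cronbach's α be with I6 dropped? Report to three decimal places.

α = 0.828

Remaining items: I1, I2, I3, I4, I5, I7 (k = 6).
sum of item variances = 1.06 + 2.56 + 0.90 + 0.92 + 1.74 + 1.23 = 8.41
σ²_total = 8.41 + 2 × 9.37 = 27.15
α (item deleted) = (6/5)·(1 − 8.41/27.15) = 0.828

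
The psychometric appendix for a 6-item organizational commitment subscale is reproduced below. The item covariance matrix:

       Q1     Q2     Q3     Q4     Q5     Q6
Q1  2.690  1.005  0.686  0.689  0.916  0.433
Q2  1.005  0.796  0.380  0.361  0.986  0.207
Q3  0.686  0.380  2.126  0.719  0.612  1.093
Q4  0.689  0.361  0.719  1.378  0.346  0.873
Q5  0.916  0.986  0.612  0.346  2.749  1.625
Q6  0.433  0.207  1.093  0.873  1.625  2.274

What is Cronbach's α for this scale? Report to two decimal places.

sum of item variances = 2.690 + 0.796 + 2.126 + 1.378 + 2.749 + 2.274 = 12.013
Σ_{i<j} σ_ij = 10.931
Var(T) = 12.013 + 2 × 10.931 = 33.875
α = (k/(k−1))·(1 − sum of item variances/Var(T)) = (6/5)·(1 − 12.013/33.875) = 0.77

α = 0.77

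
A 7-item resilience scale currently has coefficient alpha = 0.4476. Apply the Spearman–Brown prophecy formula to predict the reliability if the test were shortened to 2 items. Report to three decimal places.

Length factor m = 2/7 = 0.2857
α' = m·α / (1 − (1−m)·α)
   = 2/7 × 0.4476 / (1 − (1 − 2/7) × 0.4476)
   = 0.1279 / 0.6803 = 0.188

predicted reliability = 0.188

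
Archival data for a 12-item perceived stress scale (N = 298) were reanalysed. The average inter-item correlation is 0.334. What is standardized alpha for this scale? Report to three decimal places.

Standardized α = k·r̄ / (1 + (k−1)·r̄) = 12 × 0.334 / (1 + 11 × 0.334)
  = 4.0080 / 4.6740 = 0.858

α = 0.858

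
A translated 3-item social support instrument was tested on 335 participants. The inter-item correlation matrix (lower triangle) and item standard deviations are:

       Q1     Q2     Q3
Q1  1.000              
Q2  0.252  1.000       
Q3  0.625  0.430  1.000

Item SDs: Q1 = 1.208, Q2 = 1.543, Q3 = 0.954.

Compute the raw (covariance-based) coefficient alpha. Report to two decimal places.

α = 0.65

Σσ²ᵢ = 1.208² + 1.543² + 0.954² = 4.7502
Covariances σ_ij = r_ij · s_i · s_j:
  σ(Q1,Q2) = 0.252 × 1.208 × 1.543 = 0.4697
  σ(Q1,Q3) = 0.625 × 1.208 × 0.954 = 0.7203
  σ(Q2,Q3) = 0.430 × 1.543 × 0.954 = 0.6330
σ²_T = Σσ²ᵢ + 2·Σσ_ij = 4.7502 + 2 × 1.8230 = 8.3962
α = (3/2)·(1 − 4.7502/8.3962) = 0.65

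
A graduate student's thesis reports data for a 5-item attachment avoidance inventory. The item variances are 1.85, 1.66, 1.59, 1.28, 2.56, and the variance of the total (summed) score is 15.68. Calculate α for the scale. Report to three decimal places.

α = 0.537

Σσᵢ² = 1.85 + 1.66 + 1.59 + 1.28 + 2.56 = 8.94
α = (k/(k−1))·(1 − Σσᵢ²/σ²_T) = (5/4)·(1 − 8.94/15.68) = 0.537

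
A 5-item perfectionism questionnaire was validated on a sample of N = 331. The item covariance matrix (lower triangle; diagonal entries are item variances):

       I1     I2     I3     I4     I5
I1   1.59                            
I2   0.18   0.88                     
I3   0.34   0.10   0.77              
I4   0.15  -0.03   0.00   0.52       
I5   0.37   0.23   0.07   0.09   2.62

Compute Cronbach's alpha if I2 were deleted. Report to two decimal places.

Cronbach's alpha = 0.36

Remaining items: I1, I3, I4, I5 (k = 4).
Σσ²ᵢ = 1.59 + 0.77 + 0.52 + 2.62 = 5.50
σ²_T = 5.50 + 2 × 1.02 = 7.54
α (item deleted) = (4/3)·(1 − 5.50/7.54) = 0.36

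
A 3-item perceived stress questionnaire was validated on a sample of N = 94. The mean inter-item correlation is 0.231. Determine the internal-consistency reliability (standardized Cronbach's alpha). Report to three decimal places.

Standardized α = k·r̄ / (1 + (k−1)·r̄) = 3 × 0.231 / (1 + 2 × 0.231)
  = 0.6930 / 1.4620 = 0.474

standardized Cronbach's alpha = 0.474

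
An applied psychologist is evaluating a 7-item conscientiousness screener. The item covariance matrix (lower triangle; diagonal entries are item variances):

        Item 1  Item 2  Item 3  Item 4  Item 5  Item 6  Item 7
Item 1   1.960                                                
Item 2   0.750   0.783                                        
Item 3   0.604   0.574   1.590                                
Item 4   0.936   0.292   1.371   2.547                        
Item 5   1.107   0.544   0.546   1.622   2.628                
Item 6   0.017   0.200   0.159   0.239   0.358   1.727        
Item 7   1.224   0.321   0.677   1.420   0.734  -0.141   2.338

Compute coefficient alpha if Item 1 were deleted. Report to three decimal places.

Remaining items: Item 2, Item 3, Item 4, Item 5, Item 6, Item 7 (k = 6).
ΣVar(i) = 0.783 + 1.590 + 2.547 + 2.628 + 1.727 + 2.338 = 11.613
σ²_total = 11.613 + 2 × 8.916 = 29.445
α (item deleted) = (6/5)·(1 − 11.613/29.445) = 0.727

α = 0.727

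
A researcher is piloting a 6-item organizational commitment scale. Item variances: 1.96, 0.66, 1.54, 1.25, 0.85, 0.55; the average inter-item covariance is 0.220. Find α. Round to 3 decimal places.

Σσᵢ² = 1.96 + 0.66 + 1.54 + 1.25 + 0.85 + 0.55 = 6.81
Sum of the 15 distinct covariances = 15 × 0.220 = 3.300
Var(T) = Σσᵢ² + 2·Σcov = 6.81 + 2 × 3.300 = 13.410
α = (6/5)·(1 − 6.81/13.410) = 0.591

α = 0.591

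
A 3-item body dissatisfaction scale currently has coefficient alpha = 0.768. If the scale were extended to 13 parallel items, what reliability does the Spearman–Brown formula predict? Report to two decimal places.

Length factor m = 13/3 = 4.3333
α' = m·α / (1 + (m−1)·α)
   = 13/3 × 0.768 / (1 + (13/3 − 1) × 0.768)
   = 3.3280 / 3.5600 = 0.93

predicted reliability = 0.93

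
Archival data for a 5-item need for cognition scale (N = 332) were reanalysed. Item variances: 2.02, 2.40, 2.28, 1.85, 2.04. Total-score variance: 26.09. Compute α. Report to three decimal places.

ΣVar(i) = 2.02 + 2.40 + 2.28 + 1.85 + 2.04 = 10.59
α = (k/(k−1))·(1 − ΣVar(i)/σ²_T) = (5/4)·(1 − 10.59/26.09) = 0.743

α = 0.743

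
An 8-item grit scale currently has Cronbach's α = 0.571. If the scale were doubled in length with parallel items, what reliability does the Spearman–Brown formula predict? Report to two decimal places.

Length factor m = 2
α' = m·α / (1 + (m−1)·α)
   = 2 × 0.571 / (1 + (2 − 1) × 0.571)
   = 1.1420 / 1.5710 = 0.73

predicted reliability = 0.73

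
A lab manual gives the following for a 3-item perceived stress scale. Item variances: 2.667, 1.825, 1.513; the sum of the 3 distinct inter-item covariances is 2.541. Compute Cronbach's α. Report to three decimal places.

Σσᵢ² = 2.667 + 1.825 + 1.513 = 6.005
Sum of distinct covariances = 2.541
Var(T) = Σσᵢ² + 2·Σcov = 6.005 + 2 × 2.541 = 11.087
α = (3/2)·(1 − 6.005/11.087) = 0.688

α = 0.688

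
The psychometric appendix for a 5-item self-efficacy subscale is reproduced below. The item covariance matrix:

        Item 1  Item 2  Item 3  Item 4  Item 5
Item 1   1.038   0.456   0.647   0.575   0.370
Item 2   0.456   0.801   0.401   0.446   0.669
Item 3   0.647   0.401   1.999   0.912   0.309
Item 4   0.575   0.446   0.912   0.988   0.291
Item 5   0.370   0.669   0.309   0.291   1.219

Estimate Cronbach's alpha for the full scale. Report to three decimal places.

Σσᵢ² = 1.038 + 0.801 + 1.999 + 0.988 + 1.219 = 6.045
Sum of the distinct covariances = 5.076
σ²_T = 6.045 + 2 × 5.076 = 16.197
α = (k/(k−1))·(1 − Σσᵢ²/σ²_T) = (5/4)·(1 − 6.045/16.197) = 0.783

α = 0.783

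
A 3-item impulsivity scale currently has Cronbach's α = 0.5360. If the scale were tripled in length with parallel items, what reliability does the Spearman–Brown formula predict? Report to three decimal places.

Length factor m = 3
α' = m·α / (1 + (m−1)·α)
   = 3 × 0.5360 / (1 + (3 − 1) × 0.5360)
   = 1.6080 / 2.0720 = 0.776

predicted reliability = 0.776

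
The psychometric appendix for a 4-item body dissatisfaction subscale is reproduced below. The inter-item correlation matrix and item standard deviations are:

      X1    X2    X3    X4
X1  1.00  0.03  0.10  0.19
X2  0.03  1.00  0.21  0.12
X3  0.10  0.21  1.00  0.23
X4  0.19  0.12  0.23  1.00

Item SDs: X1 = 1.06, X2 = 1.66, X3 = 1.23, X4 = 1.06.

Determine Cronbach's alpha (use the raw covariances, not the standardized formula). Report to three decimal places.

Cronbach's alpha = 0.388

Σσ²ᵢ = 1.06² + 1.66² + 1.23² + 1.06² = 6.5157
Covariances σ_ij = r_ij · s_i · s_j:
  σ(X1,X2) = 0.03 × 1.06 × 1.66 = 0.0528
  σ(X1,X3) = 0.10 × 1.06 × 1.23 = 0.1304
  σ(X1,X4) = 0.19 × 1.06 × 1.06 = 0.2135
  σ(X2,X3) = 0.21 × 1.66 × 1.23 = 0.4288
  σ(X2,X4) = 0.12 × 1.66 × 1.06 = 0.2112
  σ(X3,X4) = 0.23 × 1.23 × 1.06 = 0.2999
σ²_T = Σσ²ᵢ + 2·Σσ_ij = 6.5157 + 2 × 1.3366 = 9.1889
α = (4/3)·(1 − 6.5157/9.1889) = 0.388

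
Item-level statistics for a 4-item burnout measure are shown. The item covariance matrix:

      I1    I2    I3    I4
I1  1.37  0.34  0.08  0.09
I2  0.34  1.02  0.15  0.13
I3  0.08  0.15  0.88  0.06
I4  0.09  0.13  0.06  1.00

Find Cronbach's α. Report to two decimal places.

sum of item variances = 1.37 + 1.02 + 0.88 + 1.00 = 4.27
Σ_{i<j} σ_ij = 0.85
total variance = 4.27 + 2 × 0.85 = 5.97
α = (k/(k−1))·(1 − sum of item variances/total variance) = (4/3)·(1 − 4.27/5.97) = 0.38

α = 0.38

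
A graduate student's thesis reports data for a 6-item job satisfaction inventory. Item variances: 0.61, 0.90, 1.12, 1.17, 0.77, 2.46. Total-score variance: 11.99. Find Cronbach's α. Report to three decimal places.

Σσ²ᵢ = 0.61 + 0.90 + 1.12 + 1.17 + 0.77 + 2.46 = 7.03
α = (k/(k−1))·(1 − Σσ²ᵢ/Var(T)) = (6/5)·(1 − 7.03/11.99) = 0.496

Cronbach's α = 0.496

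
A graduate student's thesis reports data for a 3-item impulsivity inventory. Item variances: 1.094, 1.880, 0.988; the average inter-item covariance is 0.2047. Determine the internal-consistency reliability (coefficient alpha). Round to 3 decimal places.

ΣVar(i) = 1.094 + 1.880 + 0.988 = 3.962
Sum of the 3 distinct covariances = 3 × 0.2047 = 0.6141
Var(T) = ΣVar(i) + 2·Σcov = 3.962 + 2 × 0.6141 = 5.1902
α = (3/2)·(1 − 3.962/5.1902) = 0.355

α = 0.355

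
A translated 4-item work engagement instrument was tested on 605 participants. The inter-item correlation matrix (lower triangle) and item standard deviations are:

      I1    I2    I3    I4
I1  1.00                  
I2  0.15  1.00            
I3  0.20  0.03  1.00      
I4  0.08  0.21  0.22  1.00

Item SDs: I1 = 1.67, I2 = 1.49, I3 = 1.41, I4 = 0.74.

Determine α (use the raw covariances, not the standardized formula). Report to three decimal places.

α = 0.373

Σσ²ᵢ = 1.67² + 1.49² + 1.41² + 0.74² = 7.5447
Covariances σ_ij = r_ij · s_i · s_j:
  σ(I1,I2) = 0.15 × 1.67 × 1.49 = 0.3732
  σ(I1,I3) = 0.20 × 1.67 × 1.41 = 0.4709
  σ(I1,I4) = 0.08 × 1.67 × 0.74 = 0.0989
  σ(I2,I3) = 0.03 × 1.49 × 1.41 = 0.0630
  σ(I2,I4) = 0.21 × 1.49 × 0.74 = 0.2315
  σ(I3,I4) = 0.22 × 1.41 × 0.74 = 0.2295
σ²_T = Σσ²ᵢ + 2·Σσ_ij = 7.5447 + 2 × 1.4670 = 10.4787
α = (4/3)·(1 − 7.5447/10.4787) = 0.373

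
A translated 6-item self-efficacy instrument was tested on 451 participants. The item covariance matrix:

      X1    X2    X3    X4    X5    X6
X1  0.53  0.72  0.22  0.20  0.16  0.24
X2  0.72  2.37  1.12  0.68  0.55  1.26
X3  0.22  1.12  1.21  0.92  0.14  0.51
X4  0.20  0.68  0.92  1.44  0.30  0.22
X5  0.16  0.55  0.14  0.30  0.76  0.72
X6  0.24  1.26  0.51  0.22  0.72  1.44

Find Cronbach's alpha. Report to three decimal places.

Σσ²ᵢ = 0.53 + 2.37 + 1.21 + 1.44 + 0.76 + 1.44 = 7.75
Sum of the distinct covariances = 7.96
Var(T) = 7.75 + 2 × 7.96 = 23.67
α = (k/(k−1))·(1 − Σσ²ᵢ/Var(T)) = (6/5)·(1 − 7.75/23.67) = 0.807

α = 0.807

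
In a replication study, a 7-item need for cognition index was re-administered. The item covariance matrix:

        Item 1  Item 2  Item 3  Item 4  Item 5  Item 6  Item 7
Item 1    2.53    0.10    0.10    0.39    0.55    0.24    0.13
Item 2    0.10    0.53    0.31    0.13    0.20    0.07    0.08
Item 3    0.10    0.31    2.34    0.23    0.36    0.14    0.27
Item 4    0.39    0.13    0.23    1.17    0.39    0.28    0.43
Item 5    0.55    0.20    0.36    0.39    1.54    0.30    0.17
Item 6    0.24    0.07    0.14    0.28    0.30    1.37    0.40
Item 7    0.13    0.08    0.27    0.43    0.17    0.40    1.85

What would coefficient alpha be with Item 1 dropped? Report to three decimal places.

coefficient alpha = 0.553

Remaining items: Item 2, Item 3, Item 4, Item 5, Item 6, Item 7 (k = 6).
Σσᵢ² = 0.53 + 2.34 + 1.17 + 1.54 + 1.37 + 1.85 = 8.80
σ²_total = 8.80 + 2 × 3.76 = 16.32
α (item deleted) = (6/5)·(1 − 8.80/16.32) = 0.553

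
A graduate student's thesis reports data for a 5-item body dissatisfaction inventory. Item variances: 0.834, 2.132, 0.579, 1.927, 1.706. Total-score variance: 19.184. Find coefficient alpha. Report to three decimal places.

α = 0.782

ΣVar(i) = 0.834 + 2.132 + 0.579 + 1.927 + 1.706 = 7.178
α = (k/(k−1))·(1 − ΣVar(i)/σ²_T) = (5/4)·(1 − 7.178/19.184) = 0.782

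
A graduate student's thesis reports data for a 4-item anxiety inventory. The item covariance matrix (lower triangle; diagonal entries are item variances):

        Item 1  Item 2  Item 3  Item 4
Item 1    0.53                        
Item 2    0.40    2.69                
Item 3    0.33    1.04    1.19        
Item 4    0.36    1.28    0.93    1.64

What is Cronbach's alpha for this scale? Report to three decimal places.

Σσ²ᵢ = 0.53 + 2.69 + 1.19 + 1.64 = 6.05
Sum of the distinct covariances = 4.34
total variance = 6.05 + 2 × 4.34 = 14.73
α = (k/(k−1))·(1 − Σσ²ᵢ/total variance) = (4/3)·(1 − 6.05/14.73) = 0.786

α = 0.786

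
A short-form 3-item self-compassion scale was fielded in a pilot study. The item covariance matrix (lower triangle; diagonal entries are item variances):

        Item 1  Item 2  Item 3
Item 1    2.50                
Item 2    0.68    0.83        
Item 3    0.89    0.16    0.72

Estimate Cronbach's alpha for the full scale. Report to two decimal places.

sum of item variances = 2.50 + 0.83 + 0.72 = 4.05
Sum of off-diagonal covariances = 1.73
σ²_total = 4.05 + 2 × 1.73 = 7.51
α = (k/(k−1))·(1 − sum of item variances/σ²_total) = (3/2)·(1 − 4.05/7.51) = 0.69

α = 0.69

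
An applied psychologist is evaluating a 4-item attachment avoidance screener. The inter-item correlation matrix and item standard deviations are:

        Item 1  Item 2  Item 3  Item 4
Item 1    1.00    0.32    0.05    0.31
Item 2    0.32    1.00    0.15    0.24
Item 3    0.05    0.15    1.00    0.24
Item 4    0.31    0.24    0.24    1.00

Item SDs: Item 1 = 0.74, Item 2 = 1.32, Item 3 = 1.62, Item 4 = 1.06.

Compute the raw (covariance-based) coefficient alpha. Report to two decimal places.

Σσ²ᵢ = 0.74² + 1.32² + 1.62² + 1.06² = 6.0380
Covariances σ_ij = r_ij · s_i · s_j:
  σ(Item 1,Item 2) = 0.32 × 0.74 × 1.32 = 0.3126
  σ(Item 1,Item 3) = 0.05 × 0.74 × 1.62 = 0.0599
  σ(Item 1,Item 4) = 0.31 × 0.74 × 1.06 = 0.2432
  σ(Item 2,Item 3) = 0.15 × 1.32 × 1.62 = 0.3208
  σ(Item 2,Item 4) = 0.24 × 1.32 × 1.06 = 0.3358
  σ(Item 3,Item 4) = 0.24 × 1.62 × 1.06 = 0.4121
σ²_T = Σσ²ᵢ + 2·Σσ_ij = 6.0380 + 2 × 1.6844 = 9.4068
α = (4/3)·(1 − 6.0380/9.4068) = 0.48

coefficient alpha = 0.48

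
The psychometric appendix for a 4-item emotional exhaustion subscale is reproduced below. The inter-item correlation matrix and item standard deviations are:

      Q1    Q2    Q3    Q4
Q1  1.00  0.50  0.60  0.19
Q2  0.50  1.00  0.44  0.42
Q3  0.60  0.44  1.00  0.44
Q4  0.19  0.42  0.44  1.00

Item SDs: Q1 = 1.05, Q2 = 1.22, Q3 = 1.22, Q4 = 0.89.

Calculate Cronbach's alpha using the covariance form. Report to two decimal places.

Σσ²ᵢ = 1.05² + 1.22² + 1.22² + 0.89² = 4.8714
Covariances σ_ij = r_ij · s_i · s_j:
  σ(Q1,Q2) = 0.50 × 1.05 × 1.22 = 0.6405
  σ(Q1,Q3) = 0.60 × 1.05 × 1.22 = 0.7686
  σ(Q1,Q4) = 0.19 × 1.05 × 0.89 = 0.1776
  σ(Q2,Q3) = 0.44 × 1.22 × 1.22 = 0.6549
  σ(Q2,Q4) = 0.42 × 1.22 × 0.89 = 0.4560
  σ(Q3,Q4) = 0.44 × 1.22 × 0.89 = 0.4778
σ²_T = Σσ²ᵢ + 2·Σσ_ij = 4.8714 + 2 × 3.1754 = 11.2222
α = (4/3)·(1 − 4.8714/11.2222) = 0.75

α = 0.75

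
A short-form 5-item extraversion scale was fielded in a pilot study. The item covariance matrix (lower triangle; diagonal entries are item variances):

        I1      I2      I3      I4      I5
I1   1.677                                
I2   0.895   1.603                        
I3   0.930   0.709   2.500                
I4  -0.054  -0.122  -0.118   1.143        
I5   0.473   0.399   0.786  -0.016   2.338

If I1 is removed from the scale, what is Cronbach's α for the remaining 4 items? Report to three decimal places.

Cronbach's α = 0.402

Remaining items: I2, I3, I4, I5 (k = 4).
sum of item variances = 1.603 + 2.500 + 1.143 + 2.338 = 7.584
Var(T) = 7.584 + 2 × 1.638 = 10.860
α (item deleted) = (4/3)·(1 − 7.584/10.860) = 0.402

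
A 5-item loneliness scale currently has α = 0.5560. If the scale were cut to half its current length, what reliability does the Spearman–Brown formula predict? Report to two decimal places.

predicted reliability = 0.39

Length factor m = 1/2
α' = m·α / (1 − (1−m)·α)
   = 1/2 × 0.5560 / (1 − (1 − 1/2) × 0.5560)
   = 0.2780 / 0.7220 = 0.39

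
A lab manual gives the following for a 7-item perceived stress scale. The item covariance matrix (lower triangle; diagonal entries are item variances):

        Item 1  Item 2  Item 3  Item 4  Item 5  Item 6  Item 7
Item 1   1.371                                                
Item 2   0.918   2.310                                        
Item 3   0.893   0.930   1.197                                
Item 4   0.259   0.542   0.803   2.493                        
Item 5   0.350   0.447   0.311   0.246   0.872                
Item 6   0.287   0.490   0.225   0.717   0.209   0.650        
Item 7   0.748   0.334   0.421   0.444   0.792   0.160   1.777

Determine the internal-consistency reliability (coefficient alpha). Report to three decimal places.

Σσᵢ² = 1.371 + 2.310 + 1.197 + 2.493 + 0.872 + 0.650 + 1.777 = 10.670
Sum of the distinct covariances = 10.526
total variance = 10.670 + 2 × 10.526 = 31.722
α = (k/(k−1))·(1 − Σσᵢ²/total variance) = (7/6)·(1 − 10.670/31.722) = 0.774

α = 0.774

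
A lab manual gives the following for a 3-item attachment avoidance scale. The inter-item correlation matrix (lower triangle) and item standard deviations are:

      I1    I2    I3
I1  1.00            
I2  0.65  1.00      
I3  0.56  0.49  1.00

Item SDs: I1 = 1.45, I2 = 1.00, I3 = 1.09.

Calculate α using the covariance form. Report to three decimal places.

Σσ²ᵢ = 1.45² + 1.00² + 1.09² = 4.2906
Covariances σ_ij = r_ij · s_i · s_j:
  σ(I1,I2) = 0.65 × 1.45 × 1.00 = 0.9425
  σ(I1,I3) = 0.56 × 1.45 × 1.09 = 0.8851
  σ(I2,I3) = 0.49 × 1.00 × 1.09 = 0.5341
σ²_T = Σσ²ᵢ + 2·Σσ_ij = 4.2906 + 2 × 2.3617 = 9.0140
α = (3/2)·(1 − 4.2906/9.0140) = 0.786

α = 0.786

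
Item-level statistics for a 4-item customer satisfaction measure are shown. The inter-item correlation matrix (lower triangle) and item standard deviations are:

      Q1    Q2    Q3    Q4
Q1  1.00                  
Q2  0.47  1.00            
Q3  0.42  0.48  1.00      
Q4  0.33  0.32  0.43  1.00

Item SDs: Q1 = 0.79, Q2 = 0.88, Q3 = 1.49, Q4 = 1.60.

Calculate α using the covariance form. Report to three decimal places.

α = 0.693

Σσ²ᵢ = 0.79² + 0.88² + 1.49² + 1.60² = 6.1786
Covariances σ_ij = r_ij · s_i · s_j:
  σ(Q1,Q2) = 0.47 × 0.79 × 0.88 = 0.3267
  σ(Q1,Q3) = 0.42 × 0.79 × 1.49 = 0.4944
  σ(Q1,Q4) = 0.33 × 0.79 × 1.60 = 0.4171
  σ(Q2,Q3) = 0.48 × 0.88 × 1.49 = 0.6294
  σ(Q2,Q4) = 0.32 × 0.88 × 1.60 = 0.4506
  σ(Q3,Q4) = 0.43 × 1.49 × 1.60 = 1.0251
σ²_T = Σσ²ᵢ + 2·Σσ_ij = 6.1786 + 2 × 3.3433 = 12.8652
α = (4/3)·(1 − 6.1786/12.8652) = 0.693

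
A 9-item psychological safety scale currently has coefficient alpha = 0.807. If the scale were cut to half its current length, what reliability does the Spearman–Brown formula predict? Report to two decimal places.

predicted reliability = 0.68

Length factor m = 1/2
α' = m·α / (1 − (1−m)·α)
   = 1/2 × 0.807 / (1 − (1 − 1/2) × 0.807)
   = 0.4035 / 0.5965 = 0.68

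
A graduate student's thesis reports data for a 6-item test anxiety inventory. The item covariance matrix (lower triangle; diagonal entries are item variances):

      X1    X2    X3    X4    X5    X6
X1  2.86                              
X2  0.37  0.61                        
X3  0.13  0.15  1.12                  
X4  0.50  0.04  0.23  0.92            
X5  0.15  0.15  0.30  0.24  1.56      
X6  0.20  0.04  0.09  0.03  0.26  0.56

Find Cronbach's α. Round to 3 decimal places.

α = 0.516

Σσᵢ² = 2.86 + 0.61 + 1.12 + 0.92 + 1.56 + 0.56 = 7.63
Sum of the distinct covariances = 2.88
total variance = 7.63 + 2 × 2.88 = 13.39
α = (k/(k−1))·(1 − Σσᵢ²/total variance) = (6/5)·(1 − 7.63/13.39) = 0.516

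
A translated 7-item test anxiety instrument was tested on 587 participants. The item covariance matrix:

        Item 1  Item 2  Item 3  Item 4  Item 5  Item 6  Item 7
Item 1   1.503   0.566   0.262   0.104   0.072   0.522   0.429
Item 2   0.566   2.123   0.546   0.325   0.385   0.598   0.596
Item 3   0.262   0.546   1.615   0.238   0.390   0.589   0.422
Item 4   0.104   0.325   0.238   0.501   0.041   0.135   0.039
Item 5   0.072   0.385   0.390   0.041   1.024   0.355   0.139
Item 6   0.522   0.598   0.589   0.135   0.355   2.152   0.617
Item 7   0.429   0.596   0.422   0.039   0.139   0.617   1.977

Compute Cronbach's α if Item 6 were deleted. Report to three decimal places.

Remaining items: Item 1, Item 2, Item 3, Item 4, Item 5, Item 7 (k = 6).
sum of item variances = 1.503 + 2.123 + 1.615 + 0.501 + 1.024 + 1.977 = 8.743
σ²_total = 8.743 + 2 × 4.554 = 17.851
α (item deleted) = (6/5)·(1 − 8.743/17.851) = 0.612

α = 0.612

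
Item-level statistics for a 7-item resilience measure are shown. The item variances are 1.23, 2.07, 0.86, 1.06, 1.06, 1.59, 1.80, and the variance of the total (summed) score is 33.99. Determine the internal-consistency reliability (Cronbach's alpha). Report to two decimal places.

Σσ²ᵢ = 1.23 + 2.07 + 0.86 + 1.06 + 1.06 + 1.59 + 1.80 = 9.67
α = (k/(k−1))·(1 − Σσ²ᵢ/total variance) = (7/6)·(1 − 9.67/33.99) = 0.83

Cronbach's alpha = 0.83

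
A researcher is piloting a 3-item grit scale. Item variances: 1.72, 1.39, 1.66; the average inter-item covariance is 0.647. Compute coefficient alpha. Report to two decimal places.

sum of item variances = 1.72 + 1.39 + 1.66 = 4.77
Sum of the 3 distinct covariances = 3 × 0.647 = 1.941
total variance = sum of item variances + 2·Σcov = 4.77 + 2 × 1.941 = 8.652
α = (3/2)·(1 − 4.77/8.652) = 0.67

coefficient alpha = 0.67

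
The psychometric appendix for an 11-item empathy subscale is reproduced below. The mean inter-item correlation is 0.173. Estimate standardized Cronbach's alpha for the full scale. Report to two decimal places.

standardized Cronbach's alpha = 0.70

Standardized α = k·r̄ / (1 + (k−1)·r̄) = 11 × 0.173 / (1 + 10 × 0.173)
  = 1.9030 / 2.7300 = 0.70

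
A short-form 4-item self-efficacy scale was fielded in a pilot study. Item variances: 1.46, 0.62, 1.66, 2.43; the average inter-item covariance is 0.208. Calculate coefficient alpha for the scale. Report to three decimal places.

α = 0.384

Σσ²ᵢ = 1.46 + 0.62 + 1.66 + 2.43 = 6.17
Sum of the 6 distinct covariances = 6 × 0.208 = 1.248
σ²_total = Σσ²ᵢ + 2·Σcov = 6.17 + 2 × 1.248 = 8.666
α = (4/3)·(1 − 6.17/8.666) = 0.384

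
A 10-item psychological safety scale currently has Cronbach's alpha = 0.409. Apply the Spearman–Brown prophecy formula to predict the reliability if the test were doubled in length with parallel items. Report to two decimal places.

Length factor m = 2
α' = m·α / (1 + (m−1)·α)
   = 2 × 0.409 / (1 + (2 − 1) × 0.409)
   = 0.8180 / 1.4090 = 0.58

predicted reliability = 0.58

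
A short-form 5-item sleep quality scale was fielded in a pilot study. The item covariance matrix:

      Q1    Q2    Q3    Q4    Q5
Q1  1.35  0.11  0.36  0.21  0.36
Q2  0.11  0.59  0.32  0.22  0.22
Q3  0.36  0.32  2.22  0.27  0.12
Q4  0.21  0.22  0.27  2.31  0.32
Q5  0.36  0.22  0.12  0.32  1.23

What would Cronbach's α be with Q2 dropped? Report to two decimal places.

Cronbach's α = 0.42

Remaining items: Q1, Q3, Q4, Q5 (k = 4).
ΣVar(i) = 1.35 + 2.22 + 2.31 + 1.23 = 7.11
Var(T) = 7.11 + 2 × 1.64 = 10.39
α (item deleted) = (4/3)·(1 − 7.11/10.39) = 0.42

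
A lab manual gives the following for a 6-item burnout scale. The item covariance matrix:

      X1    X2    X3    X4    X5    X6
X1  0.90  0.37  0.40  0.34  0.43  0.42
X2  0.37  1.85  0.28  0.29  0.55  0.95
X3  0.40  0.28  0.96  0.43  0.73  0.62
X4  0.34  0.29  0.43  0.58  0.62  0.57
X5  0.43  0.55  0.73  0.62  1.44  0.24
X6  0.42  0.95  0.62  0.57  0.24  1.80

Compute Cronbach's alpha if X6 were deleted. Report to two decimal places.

Remaining items: X1, X2, X3, X4, X5 (k = 5).
ΣVar(i) = 0.90 + 1.85 + 0.96 + 0.58 + 1.44 = 5.73
total variance = 5.73 + 2 × 4.44 = 14.61
α (item deleted) = (5/4)·(1 − 5.73/14.61) = 0.76

α = 0.76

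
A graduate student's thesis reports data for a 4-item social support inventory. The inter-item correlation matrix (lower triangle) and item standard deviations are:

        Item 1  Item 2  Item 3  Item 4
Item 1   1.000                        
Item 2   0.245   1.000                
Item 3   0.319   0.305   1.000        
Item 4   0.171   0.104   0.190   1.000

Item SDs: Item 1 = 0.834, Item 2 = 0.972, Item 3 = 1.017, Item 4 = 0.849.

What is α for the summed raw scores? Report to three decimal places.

Σσ²ᵢ = 0.834² + 0.972² + 1.017² + 0.849² = 3.3954
Covariances σ_ij = r_ij · s_i · s_j:
  σ(Item 1,Item 2) = 0.245 × 0.834 × 0.972 = 0.1986
  σ(Item 1,Item 3) = 0.319 × 0.834 × 1.017 = 0.2706
  σ(Item 1,Item 4) = 0.171 × 0.834 × 0.849 = 0.1211
  σ(Item 2,Item 3) = 0.305 × 0.972 × 1.017 = 0.3015
  σ(Item 2,Item 4) = 0.104 × 0.972 × 0.849 = 0.0858
  σ(Item 3,Item 4) = 0.190 × 1.017 × 0.849 = 0.1641
σ²_T = Σσ²ᵢ + 2·Σσ_ij = 3.3954 + 2 × 1.1417 = 5.6788
α = (4/3)·(1 − 3.3954/5.6788) = 0.536

α = 0.536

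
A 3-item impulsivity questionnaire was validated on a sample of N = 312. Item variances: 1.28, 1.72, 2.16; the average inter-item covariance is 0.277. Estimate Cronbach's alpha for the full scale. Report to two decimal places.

Σσ²ᵢ = 1.28 + 1.72 + 2.16 = 5.16
Sum of the 3 distinct covariances = 3 × 0.277 = 0.831
σ²_total = Σσ²ᵢ + 2·Σcov = 5.16 + 2 × 0.831 = 6.822
α = (3/2)·(1 − 5.16/6.822) = 0.37

Cronbach's alpha = 0.37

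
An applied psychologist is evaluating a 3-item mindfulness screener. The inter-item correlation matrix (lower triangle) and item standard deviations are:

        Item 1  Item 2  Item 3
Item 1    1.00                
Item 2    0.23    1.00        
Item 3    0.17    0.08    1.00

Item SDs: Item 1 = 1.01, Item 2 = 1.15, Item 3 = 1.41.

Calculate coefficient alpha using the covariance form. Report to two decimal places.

coefficient alpha = 0.34

Σσ²ᵢ = 1.01² + 1.15² + 1.41² = 4.3307
Covariances σ_ij = r_ij · s_i · s_j:
  σ(Item 1,Item 2) = 0.23 × 1.01 × 1.15 = 0.2671
  σ(Item 1,Item 3) = 0.17 × 1.01 × 1.41 = 0.2421
  σ(Item 2,Item 3) = 0.08 × 1.15 × 1.41 = 0.1297
σ²_T = Σσ²ᵢ + 2·Σσ_ij = 4.3307 + 2 × 0.6389 = 5.6085
α = (3/2)·(1 − 4.3307/5.6085) = 0.34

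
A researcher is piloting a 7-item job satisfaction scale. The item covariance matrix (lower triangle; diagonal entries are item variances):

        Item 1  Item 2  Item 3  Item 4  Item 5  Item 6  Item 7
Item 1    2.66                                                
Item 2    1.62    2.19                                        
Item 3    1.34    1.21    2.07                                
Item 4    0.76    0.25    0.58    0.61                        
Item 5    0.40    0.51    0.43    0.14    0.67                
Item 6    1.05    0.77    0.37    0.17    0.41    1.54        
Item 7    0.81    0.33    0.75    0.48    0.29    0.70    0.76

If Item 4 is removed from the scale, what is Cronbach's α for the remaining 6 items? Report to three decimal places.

α = 0.828

Remaining items: Item 1, Item 2, Item 3, Item 5, Item 6, Item 7 (k = 6).
sum of item variances = 2.66 + 2.19 + 2.07 + 0.67 + 1.54 + 0.76 = 9.89
σ²_T = 9.89 + 2 × 10.99 = 31.87
α (item deleted) = (6/5)·(1 − 9.89/31.87) = 0.828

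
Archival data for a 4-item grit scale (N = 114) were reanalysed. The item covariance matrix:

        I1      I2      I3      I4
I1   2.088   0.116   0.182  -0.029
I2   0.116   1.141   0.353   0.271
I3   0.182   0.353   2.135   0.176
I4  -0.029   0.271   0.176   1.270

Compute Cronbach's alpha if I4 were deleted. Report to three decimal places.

Remaining items: I1, I2, I3 (k = 3).
ΣVar(i) = 2.088 + 1.141 + 2.135 = 5.364
σ²_T = 5.364 + 2 × 0.651 = 6.666
α (item deleted) = (3/2)·(1 − 5.364/6.666) = 0.293

Cronbach's alpha = 0.293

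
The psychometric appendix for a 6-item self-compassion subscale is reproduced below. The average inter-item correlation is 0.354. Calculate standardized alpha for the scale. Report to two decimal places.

α = 0.77

Standardized α = k·r̄ / (1 + (k−1)·r̄) = 6 × 0.354 / (1 + 5 × 0.354)
  = 2.1240 / 2.7700 = 0.77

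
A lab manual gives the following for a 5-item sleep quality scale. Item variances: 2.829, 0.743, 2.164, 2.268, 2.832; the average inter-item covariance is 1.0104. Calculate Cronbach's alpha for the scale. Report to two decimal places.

sum of item variances = 2.829 + 0.743 + 2.164 + 2.268 + 2.832 = 10.836
Sum of the 10 distinct covariances = 10 × 1.0104 = 10.1040
total variance = sum of item variances + 2·Σcov = 10.836 + 2 × 10.1040 = 31.0440
α = (5/4)·(1 − 10.836/31.0440) = 0.81

α = 0.81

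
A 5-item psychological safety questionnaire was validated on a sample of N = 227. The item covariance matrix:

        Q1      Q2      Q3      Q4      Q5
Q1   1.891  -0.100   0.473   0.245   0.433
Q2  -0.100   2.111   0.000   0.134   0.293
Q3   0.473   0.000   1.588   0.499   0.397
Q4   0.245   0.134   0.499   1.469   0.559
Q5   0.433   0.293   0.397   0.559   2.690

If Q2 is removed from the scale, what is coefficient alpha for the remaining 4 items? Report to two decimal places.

Remaining items: Q1, Q3, Q4, Q5 (k = 4).
Σσ²ᵢ = 1.891 + 1.588 + 1.469 + 2.690 = 7.638
total variance = 7.638 + 2 × 2.606 = 12.850
α (item deleted) = (4/3)·(1 − 7.638/12.850) = 0.54

α = 0.54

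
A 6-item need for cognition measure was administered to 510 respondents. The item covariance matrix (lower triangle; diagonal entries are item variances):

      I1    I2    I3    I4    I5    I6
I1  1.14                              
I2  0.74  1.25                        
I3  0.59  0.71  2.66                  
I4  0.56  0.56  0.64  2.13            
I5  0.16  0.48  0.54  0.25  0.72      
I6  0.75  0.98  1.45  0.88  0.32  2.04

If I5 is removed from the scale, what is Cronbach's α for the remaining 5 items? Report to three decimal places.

α = 0.788

Remaining items: I1, I2, I3, I4, I6 (k = 5).
sum of item variances = 1.14 + 1.25 + 2.66 + 2.13 + 2.04 = 9.22
Var(T) = 9.22 + 2 × 7.86 = 24.94
α (item deleted) = (5/4)·(1 − 9.22/24.94) = 0.788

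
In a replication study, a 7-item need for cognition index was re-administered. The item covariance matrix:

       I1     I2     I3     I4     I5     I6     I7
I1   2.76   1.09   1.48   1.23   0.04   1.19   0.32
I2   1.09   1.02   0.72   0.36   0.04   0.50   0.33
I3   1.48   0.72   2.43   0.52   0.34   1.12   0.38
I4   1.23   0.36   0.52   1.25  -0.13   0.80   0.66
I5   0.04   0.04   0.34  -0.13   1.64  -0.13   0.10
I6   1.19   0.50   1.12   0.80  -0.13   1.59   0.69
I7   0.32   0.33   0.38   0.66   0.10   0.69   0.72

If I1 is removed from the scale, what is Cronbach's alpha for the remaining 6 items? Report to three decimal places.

Remaining items: I2, I3, I4, I5, I6, I7 (k = 6).
Σσ²ᵢ = 1.02 + 2.43 + 1.25 + 1.64 + 1.59 + 0.72 = 8.65
σ²_total = 8.65 + 2 × 6.30 = 21.25
α (item deleted) = (6/5)·(1 − 8.65/21.25) = 0.712

Cronbach's alpha = 0.712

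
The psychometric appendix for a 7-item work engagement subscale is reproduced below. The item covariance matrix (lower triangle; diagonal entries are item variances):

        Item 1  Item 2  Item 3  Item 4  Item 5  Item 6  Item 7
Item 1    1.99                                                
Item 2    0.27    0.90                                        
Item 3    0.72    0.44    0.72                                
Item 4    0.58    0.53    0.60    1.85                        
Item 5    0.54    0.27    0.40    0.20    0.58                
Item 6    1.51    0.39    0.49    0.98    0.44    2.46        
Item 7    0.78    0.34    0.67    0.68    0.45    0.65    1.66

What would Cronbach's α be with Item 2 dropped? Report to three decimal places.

Cronbach's α = 0.812

Remaining items: Item 1, Item 3, Item 4, Item 5, Item 6, Item 7 (k = 6).
Σσᵢ² = 1.99 + 0.72 + 1.85 + 0.58 + 2.46 + 1.66 = 9.26
σ²_T = 9.26 + 2 × 9.69 = 28.64
α (item deleted) = (6/5)·(1 − 9.26/28.64) = 0.812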